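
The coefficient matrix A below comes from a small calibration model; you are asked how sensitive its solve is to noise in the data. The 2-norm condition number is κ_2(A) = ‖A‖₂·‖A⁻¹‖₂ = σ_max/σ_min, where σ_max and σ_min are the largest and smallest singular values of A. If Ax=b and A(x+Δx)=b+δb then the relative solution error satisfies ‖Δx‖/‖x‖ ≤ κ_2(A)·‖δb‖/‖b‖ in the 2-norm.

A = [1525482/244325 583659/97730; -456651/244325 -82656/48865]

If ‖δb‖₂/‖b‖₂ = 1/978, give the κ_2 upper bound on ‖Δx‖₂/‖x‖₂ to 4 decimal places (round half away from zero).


0.1378

M = AᵀA = [4057000749/95511529 3863404755/95511529; 3863404755/95511529 14719435425/382046116]. tr(M)=36798381/454276, det(M)=164025/454276
char-poly roots: 81 and 2025/454276
σ_max=√81=9, σ_min=√(2025/454276)=(45/674) → κ = 134.8000
worst-case relative error ≤ 134.8000 × 1/978 = 0.1378


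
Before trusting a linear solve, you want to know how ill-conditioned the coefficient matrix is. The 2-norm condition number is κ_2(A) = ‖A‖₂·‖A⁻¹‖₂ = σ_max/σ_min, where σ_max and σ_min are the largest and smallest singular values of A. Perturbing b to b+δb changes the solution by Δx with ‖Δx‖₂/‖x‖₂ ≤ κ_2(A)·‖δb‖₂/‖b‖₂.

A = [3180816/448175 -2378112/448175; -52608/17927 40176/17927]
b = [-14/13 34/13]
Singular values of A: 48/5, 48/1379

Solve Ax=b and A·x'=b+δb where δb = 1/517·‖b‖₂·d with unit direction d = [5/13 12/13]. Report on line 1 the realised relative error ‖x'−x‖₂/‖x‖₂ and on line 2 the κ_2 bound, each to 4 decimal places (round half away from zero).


from the listed singular values, σ₁ = 48/5, σ_n = 48/1379
κ_2(A) = (48/5) / (48/1379) = 275.8000
worst-case relative error ≤ 275.8000 × 1/517 = 0.5335
solve Ax = b  →  x = [34.3083 46.0917]
‖b‖ = 2.8284, ‖x‖ = 57.4587
Δx = A⁻¹·δb where δb = 1/517·2.8284·d; ‖Δx‖ = 0.1572
dividing the unrounded norms, ‖Δx‖/‖x‖ = 0.0027
tightness: 0.0027 against a bound of 0.5335 (unrounded ratio ≈ 0.0051)

0.0027
0.5335


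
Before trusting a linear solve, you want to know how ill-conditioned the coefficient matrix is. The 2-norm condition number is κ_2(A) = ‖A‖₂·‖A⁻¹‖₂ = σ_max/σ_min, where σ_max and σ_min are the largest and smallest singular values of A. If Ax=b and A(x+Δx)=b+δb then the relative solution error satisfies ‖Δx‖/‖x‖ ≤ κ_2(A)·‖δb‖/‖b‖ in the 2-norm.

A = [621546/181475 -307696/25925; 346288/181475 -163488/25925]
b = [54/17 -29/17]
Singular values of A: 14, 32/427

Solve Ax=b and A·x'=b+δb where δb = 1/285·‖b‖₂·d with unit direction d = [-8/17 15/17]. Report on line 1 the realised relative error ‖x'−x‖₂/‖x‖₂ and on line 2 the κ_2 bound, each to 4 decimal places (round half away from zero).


largest singular value 14, smallest 32/427
condition number: 14 ÷ (32/427) = 186.8125
worst-case relative error ≤ 186.8125 × 1/285 = 0.6555
solve Ax = b  →  x = [-38.3900 -11.3459]
‖b‖₂ = 3.6056 and ‖x‖₂ = 40.0315
Δx = A⁻¹·δb where δb = 1/285·3.6056·d; ‖Δx‖ = 0.1688
dividing the unrounded norms, ‖Δx‖/‖x‖ = 0.0042
realised/bound (from unrounded values) ≈ 0.0064

0.0042
0.6555


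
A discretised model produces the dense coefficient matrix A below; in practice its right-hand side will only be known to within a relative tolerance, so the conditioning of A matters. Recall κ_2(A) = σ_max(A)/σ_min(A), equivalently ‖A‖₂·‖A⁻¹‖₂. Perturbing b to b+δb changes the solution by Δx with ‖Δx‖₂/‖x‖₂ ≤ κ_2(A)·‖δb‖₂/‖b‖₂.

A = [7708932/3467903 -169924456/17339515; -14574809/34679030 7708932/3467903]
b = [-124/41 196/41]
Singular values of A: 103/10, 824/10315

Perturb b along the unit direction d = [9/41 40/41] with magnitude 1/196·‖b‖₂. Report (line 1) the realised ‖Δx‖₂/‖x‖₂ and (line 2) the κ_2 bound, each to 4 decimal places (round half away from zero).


from the listed singular values, σ₁ = 103/10, σ_n = 824/10315
condition number: (103/10) ÷ (824/10315) = 128.9375
bound on ‖Δx‖/‖x‖: κ·ε = 128.9375·1/196 = 0.6578
solve Ax = b  →  x = [48.7663 11.3705]
‖b‖ = 5.6569, ‖x‖ = 50.0743
with δb = [0.0063 0.0282], A·Δx = δb → ‖Δx‖ = 0.3613
realised ‖Δx‖/‖x‖ = 0.0072
realised/bound (from unrounded values) ≈ 0.0110

0.0072
0.6578


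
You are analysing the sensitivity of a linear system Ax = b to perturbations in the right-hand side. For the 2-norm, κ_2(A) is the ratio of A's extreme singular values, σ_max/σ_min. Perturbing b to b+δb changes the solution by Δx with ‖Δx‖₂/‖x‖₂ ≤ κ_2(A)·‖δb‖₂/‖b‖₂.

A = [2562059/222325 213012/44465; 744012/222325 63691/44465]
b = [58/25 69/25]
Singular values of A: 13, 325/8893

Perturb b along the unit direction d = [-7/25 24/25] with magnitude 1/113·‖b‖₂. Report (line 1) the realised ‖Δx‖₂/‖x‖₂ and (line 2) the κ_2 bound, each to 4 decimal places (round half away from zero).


0.0160
3.1480

σ_max = 13, σ_min = 325/8893
κ_2(A) = 13 / (325/8893) = 355.7200
bound on ‖Δx‖/‖x‖: κ·ε = 355.7200·1/113 = 3.1480
solve Ax = b  →  x = [-20.8355 50.6052]
‖b‖₂ = 3.6056 and ‖x‖₂ = 54.7266
with δb = [-0.0089 0.0306], A·Δx = δb → ‖Δx‖ = 0.8731
dividing the unrounded norms, ‖Δx‖/‖x‖ = 0.0160
tightness: 0.0160 against a bound of 3.1480 (unrounded ratio ≈ 0.0051)


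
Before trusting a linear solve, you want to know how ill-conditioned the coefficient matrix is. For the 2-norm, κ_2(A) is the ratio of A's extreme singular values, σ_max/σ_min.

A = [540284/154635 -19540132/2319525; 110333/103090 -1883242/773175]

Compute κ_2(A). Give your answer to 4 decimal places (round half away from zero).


178.4250

AᵀA = [51087501625/3825917316 -91937980045/2869437987; -91937980045/2869437987 661977859924/8608313961]; tr = 18388751209/203747076, det = 13032100/50936769
char-poly roots: 361/4 and 144400/50936769
κ_2(A) = √(λ_max/λ_min) = √((361/4) / (144400/50936769)) = 178.4250


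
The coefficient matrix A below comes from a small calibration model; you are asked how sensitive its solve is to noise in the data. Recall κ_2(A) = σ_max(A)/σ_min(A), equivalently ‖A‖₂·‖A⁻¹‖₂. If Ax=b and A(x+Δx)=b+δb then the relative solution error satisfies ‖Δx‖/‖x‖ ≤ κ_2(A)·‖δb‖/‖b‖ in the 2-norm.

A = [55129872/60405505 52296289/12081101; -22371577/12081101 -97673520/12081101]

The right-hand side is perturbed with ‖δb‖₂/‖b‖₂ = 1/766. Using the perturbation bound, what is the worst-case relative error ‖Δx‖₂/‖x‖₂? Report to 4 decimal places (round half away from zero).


AᵀA = [53811381395881/12625692160225 47780765004672/2525138432045; 47780765004672/2525138432045 42474111945889/505027686409]; tr = 663690767426/7510822225, det = 121992025/300432889
eigenvalues of AᵀA: λ = (tr ± √(tr²−4·det))/2 = 2209/25, 1380625/300432889
κ = σ_max/σ_min = (47/5)/(1175/17333) = 138.6640
bound on ‖Δx‖/‖x‖: κ·ε = 138.6640·1/766 = 0.1810

0.1810


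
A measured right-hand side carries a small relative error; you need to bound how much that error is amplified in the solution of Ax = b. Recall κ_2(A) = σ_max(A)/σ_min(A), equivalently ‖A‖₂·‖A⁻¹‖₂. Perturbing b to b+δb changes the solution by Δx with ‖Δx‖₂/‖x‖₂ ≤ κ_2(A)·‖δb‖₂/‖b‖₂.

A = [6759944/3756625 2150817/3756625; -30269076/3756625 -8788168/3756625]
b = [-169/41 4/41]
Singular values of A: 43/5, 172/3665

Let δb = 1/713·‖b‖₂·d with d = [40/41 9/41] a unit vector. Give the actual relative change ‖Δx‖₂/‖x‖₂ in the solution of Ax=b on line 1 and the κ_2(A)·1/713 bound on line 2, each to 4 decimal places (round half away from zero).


0.0014
0.2570

σ_max = 43/5, σ_min = 172/3665
κ = σ_max/σ_min = (43/5)/(172/3665) = 183.2500
κ_2(A)·‖δb‖/‖b‖ = 0.2570
solve Ax = b  →  x = [23.7535 -81.8558]
2-norm of b is 4.1231; of x, 85.2326
Δx = A⁻¹·δb where δb = 1/713·4.1231·d; ‖Δx‖ = 0.1232
realised ‖Δx‖/‖x‖ = 0.0014
tightness: 0.0014 against a bound of 0.2570 (unrounded ratio ≈ 0.0056)


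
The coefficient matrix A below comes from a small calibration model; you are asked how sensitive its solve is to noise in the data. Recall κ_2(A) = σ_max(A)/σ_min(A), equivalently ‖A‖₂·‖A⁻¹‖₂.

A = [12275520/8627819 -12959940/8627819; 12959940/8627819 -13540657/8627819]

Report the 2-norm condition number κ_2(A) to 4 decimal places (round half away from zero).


384.7125

AᵀA = [378892314000/88512795121 -397831278180/88512795121; -397831278180/88512795121 417728224489/88512795121]; tr = 947230129/105247081, det = 57600/105247081
eigenvalues of AᵀA: λ = (tr ± √(tr²−4·det))/2 = 9, 6400/105247081
κ = σ_max/σ_min = 3/(80/10259) = 384.7125


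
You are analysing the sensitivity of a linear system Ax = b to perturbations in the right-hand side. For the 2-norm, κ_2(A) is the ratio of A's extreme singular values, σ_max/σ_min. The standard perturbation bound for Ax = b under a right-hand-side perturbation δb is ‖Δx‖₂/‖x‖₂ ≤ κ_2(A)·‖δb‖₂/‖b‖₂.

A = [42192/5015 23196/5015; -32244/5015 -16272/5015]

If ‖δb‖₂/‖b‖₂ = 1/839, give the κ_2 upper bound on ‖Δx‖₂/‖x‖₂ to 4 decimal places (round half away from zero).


M = AᵀA = [112793616/1006009 60134400/1006009; 60134400/1006009 32113296/1006009]. tr(M)=501408/3481, det(M)=20736/3481
λ_max, λ_min = (501408/3481 ± √251121254400/12117361)/2 = 144, 144/3481
κ = σ_max/σ_min = 12/(12/59) = 59.0000
perturbation bound = 59.0000·1/839 = 0.0703

0.0703


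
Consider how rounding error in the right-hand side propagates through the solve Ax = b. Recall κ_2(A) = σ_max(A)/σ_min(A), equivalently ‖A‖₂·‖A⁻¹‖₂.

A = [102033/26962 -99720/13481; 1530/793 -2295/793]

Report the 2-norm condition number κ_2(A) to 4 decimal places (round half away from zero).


form AᵀA = [77614281/4301476 -36107370/1075369; -36107370/1075369 67847625/1075369] with trace 1207629/14884 and determinant 164025/14884
char-poly roots: 81 and 2025/14884
κ_2(A) = √(λ_max/λ_min) = √(81 / (2025/14884)) = 24.4000

24.4000


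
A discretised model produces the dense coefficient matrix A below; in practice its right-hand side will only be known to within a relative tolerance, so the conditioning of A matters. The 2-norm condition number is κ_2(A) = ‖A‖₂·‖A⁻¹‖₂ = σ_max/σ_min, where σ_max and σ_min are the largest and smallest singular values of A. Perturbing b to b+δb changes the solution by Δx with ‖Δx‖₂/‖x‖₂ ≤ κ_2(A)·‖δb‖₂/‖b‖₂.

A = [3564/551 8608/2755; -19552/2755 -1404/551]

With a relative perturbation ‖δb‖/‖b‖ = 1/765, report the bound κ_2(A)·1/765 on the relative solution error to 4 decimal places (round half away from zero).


0.0248

AᵀA = [832144/9025 13824/361; 13824/361 146704/9025]; tr = 978848/9025, det = 7311616/225625
solving λ² − 978848/9025·λ + 7311616/225625 = 0 gives λ = 2704/25, 2704/9025
σ_max=√(2704/25)=(52/5), σ_min=√(2704/9025)=(52/95) → κ = 19.0000
perturbation bound = 19.0000·1/765 = 0.0248


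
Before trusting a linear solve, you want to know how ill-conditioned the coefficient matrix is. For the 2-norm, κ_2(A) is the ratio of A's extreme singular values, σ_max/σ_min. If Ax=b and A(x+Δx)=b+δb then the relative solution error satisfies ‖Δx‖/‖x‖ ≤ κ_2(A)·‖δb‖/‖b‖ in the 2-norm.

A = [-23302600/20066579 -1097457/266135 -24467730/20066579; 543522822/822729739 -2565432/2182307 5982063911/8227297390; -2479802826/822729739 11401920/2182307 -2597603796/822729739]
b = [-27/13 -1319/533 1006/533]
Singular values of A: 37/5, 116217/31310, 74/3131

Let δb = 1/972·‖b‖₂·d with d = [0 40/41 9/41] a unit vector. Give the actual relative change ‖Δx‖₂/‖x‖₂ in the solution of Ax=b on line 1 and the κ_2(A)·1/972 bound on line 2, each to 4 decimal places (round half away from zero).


0.0019
0.3221

from the listed singular values, σ₁ = 37/5, σ_n = 74/3131
κ = σ_max/σ_min = (37/5)/(74/3131) = 313.1000
bound on ‖Δx‖/‖x‖: κ·ε = 313.1000·1/972 = 0.3221
solve Ax = b  →  x = [61.3101 0.4845 -58.3258]
‖b‖ = 3.7417, ‖x‖ = 84.6230
with δb = [0.0000 0.0038 0.0008], A·Δx = δb → ‖Δx‖ = 0.1629
dividing the unrounded norms, ‖Δx‖/‖x‖ = 0.0019
so the bound overstates the realised error by a factor of ≈ 167.3618 (computed from the unrounded values)


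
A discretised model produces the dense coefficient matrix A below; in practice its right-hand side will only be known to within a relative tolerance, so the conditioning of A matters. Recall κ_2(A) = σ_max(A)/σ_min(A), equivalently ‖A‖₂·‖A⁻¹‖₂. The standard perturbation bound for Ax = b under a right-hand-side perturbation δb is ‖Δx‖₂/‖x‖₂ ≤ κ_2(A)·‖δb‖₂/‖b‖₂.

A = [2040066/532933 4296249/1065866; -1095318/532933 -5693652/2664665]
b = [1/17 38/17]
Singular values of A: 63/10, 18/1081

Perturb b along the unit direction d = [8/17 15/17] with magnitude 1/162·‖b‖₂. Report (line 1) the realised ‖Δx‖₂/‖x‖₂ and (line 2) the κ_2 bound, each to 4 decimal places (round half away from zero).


0.0069
2.3355

largest singular value 63/10, smallest 18/1081
κ = σ_max/σ_min = (63/10)/(18/1081) = 378.3500
perturbation bound = 378.3500·1/162 = 2.3355
solve Ax = b  →  x = [-87.0865 82.7203]
‖b‖₂ = 2.2361 and ‖x‖₂ = 120.1112
δb = ε·‖b‖·d = [0.0065 0.0122]; solving A·Δx = δb gives ‖Δx‖ = 0.8289
relative error = 0.0069
realised/bound (from unrounded values) ≈ 0.0030


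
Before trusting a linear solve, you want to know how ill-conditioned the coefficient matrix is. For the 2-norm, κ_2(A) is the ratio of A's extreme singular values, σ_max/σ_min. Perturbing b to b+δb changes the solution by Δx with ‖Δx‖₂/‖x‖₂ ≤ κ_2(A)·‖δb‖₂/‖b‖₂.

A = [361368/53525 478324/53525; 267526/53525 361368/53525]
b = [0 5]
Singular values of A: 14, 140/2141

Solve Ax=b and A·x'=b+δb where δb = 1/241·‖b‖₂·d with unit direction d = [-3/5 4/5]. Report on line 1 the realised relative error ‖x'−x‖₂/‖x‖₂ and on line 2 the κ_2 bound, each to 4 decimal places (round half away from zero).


σ_max = 14, σ_min = 140/2141
condition number: 14 ÷ (140/2141) = 214.1000
perturbation bound = 214.1000·1/241 = 0.8884
solve Ax = b  →  x = [-48.8086 36.8743]
‖b‖₂ = 5.0000 and ‖x‖₂ = 61.1718
re-solving with b+δb shifts x by Δx of norm 0.3173
realised ‖Δx‖/‖x‖ = 0.0052
tightness: 0.0052 against a bound of 0.8884 (unrounded ratio ≈ 0.0058)

0.0052
0.8884


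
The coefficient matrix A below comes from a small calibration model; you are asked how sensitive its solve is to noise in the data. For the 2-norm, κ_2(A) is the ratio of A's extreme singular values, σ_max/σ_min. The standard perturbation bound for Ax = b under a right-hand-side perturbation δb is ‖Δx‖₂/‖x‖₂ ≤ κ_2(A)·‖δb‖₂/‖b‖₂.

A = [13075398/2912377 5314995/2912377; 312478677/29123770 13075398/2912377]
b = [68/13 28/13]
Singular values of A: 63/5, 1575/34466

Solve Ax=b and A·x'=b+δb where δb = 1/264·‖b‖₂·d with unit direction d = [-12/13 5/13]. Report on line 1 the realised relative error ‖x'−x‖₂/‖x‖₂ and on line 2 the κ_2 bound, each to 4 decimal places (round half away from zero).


0.0054
1.0444

σ_max = 63/5, σ_min = 1575/34466
condition number: (63/5) ÷ (1575/34466) = 275.7280
perturbation bound = 275.7280·1/264 = 1.0444
solve Ax = b  →  x = [33.9595 -80.6773]
‖b‖₂ = 5.6569 and ‖x‖₂ = 87.5333
re-solving with b+δb shifts x by Δx of norm 0.4689
realised ‖Δx‖/‖x‖ = 0.0054
so the bound overstates the realised error by a factor of ≈ 194.9704 (computed from the unrounded values)


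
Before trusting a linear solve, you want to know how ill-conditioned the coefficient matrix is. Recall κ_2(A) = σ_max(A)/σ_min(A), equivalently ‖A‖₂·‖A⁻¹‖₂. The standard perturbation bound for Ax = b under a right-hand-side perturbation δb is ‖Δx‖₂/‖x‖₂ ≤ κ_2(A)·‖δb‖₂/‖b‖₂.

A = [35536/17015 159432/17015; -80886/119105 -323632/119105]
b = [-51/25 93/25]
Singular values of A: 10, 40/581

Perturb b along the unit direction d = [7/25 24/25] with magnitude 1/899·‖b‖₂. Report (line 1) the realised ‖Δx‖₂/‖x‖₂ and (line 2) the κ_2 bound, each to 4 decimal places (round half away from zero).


from the listed singular values, σ₁ = 10, σ_n = 40/581
κ_2(A) = 10 / (40/581) = 145.2500
bound on ‖Δx‖/‖x‖: κ·ε = 145.2500·1/899 = 0.1616
solve Ax = b  →  x = [-42.5780 9.2726]
2-norm of b is 4.2426; of x, 43.5760
with δb = [0.0013 0.0045], A·Δx = δb → ‖Δx‖ = 0.0685
realised ‖Δx‖/‖x‖ = 0.0016
tightness: 0.0016 against a bound of 0.1616 (unrounded ratio ≈ 0.0097)

0.0016
0.1616


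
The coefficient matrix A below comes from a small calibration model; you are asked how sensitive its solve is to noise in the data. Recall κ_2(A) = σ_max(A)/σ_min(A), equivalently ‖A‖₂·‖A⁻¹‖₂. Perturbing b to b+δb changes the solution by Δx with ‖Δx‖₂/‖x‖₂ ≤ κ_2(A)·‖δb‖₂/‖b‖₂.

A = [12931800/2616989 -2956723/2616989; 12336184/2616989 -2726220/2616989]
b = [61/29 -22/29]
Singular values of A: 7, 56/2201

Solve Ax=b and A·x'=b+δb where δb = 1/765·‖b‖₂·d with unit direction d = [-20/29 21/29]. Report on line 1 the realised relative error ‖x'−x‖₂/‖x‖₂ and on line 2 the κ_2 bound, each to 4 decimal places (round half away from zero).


0.0015
0.3596

from the listed singular values, σ₁ = 7, σ_n = 56/2201
condition number: 7 ÷ (56/2201) = 275.1250
bound on ‖Δx‖/‖x‖: κ·ε = 275.1250·1/765 = 0.3596
solve Ax = b  →  x = [-17.1159 -76.7213]
2-norm of b is 2.2361; of x, 78.6073
re-solving with b+δb shifts x by Δx of norm 0.1149
dividing the unrounded norms, ‖Δx‖/‖x‖ = 0.0015
so the bound overstates the realised error by a factor of ≈ 246.0797 (computed from the unrounded values)


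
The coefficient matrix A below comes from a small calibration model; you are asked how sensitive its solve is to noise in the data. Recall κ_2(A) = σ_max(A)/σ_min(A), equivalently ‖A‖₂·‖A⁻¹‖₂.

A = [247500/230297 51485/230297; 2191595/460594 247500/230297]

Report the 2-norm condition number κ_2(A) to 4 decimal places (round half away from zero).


274.0000

M = AᵀA = [3003042025/126202756 168918750/31550689; 168918750/31550689 38017225/31550689]. tr(M)=1876925/75076, det(M)=625/75076
λ_max, λ_min = (1876925/75076 ± √3522659765625/5636405776)/2 = 25, 25/75076
κ_2(A) = √(λ_max/λ_min) = √(25 / (25/75076)) = 274.0000


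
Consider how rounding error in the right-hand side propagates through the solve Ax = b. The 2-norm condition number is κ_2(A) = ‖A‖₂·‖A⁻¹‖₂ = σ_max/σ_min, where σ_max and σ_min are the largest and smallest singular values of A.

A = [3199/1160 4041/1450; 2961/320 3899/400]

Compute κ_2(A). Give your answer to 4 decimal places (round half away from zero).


179.2000

form AᵀA = [321137425/3444736 84293055/861184; 84293055/861184 22128241/215296] with trace 802841/4096 and determinant 1225/1024
char-poly roots: 196 and 25/4096
σ_max=√196=14, σ_min=√(25/4096)=(5/64) → κ = 179.2000


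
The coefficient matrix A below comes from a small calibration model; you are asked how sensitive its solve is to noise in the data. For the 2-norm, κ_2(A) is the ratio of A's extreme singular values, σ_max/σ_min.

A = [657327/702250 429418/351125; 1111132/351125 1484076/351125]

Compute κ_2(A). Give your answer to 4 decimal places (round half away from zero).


351.1250

M = AᵀA = [8592857713/789048100 2864221371/197262025; 2864221371/197262025 3819010228/197262025]. tr(M)=954755945/31561924, det(M)=58564/7890481
λ_max, λ_min = (954755945/31561924 ± √911529340232568849/996155046581776)/2 = 121/4, 1936/7890481
κ_2(A) = √(λ_max/λ_min) = √((121/4) / (1936/7890481)) = 351.1250


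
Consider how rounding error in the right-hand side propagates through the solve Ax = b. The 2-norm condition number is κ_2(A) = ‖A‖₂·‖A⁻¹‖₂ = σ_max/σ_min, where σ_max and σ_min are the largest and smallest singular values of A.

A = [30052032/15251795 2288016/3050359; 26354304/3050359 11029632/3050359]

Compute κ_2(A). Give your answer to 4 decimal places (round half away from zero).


143.0750

M = AᵀA = [10866661576704/138380280025 905503214592/27676056005; 905503214592/27676056005 75483521280/5535211201]. tr(M)=75465974016/818818225, det(M)=339738624/818818225
char-poly roots: 2304/25 and 147456/32752729
κ_2(A) = √(λ_max/λ_min) = √((2304/25) / (147456/32752729)) = 143.0750


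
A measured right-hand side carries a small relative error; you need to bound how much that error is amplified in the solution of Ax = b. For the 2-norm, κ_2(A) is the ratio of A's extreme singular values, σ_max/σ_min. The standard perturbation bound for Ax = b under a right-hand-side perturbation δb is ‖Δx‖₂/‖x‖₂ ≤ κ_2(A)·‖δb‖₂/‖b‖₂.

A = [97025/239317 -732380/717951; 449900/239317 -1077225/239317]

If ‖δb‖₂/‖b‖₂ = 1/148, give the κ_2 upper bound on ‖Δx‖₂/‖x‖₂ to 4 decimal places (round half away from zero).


1.8203

AᵀA = [745625/201601 -5368000/604803; -5368000/604803 38650225/1814409]; tr = 45360850/1814409, det = 15625/1814409
eigenvalues of AᵀA: λ = (tr ± √(tr²−4·det))/2 = 25, 625/1814409
σ_max=√25=5, σ_min=√(625/1814409)=(25/1347) → κ = 269.4000
perturbation bound = 269.4000·1/148 = 1.8203


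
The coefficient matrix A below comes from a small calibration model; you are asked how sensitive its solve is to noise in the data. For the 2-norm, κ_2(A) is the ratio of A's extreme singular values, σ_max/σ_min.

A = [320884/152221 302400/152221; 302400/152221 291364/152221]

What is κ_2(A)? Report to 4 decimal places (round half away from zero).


181.0000

M = AᵀA = [231168016/27552001 220147200/27552001; 220147200/27552001 209677456/27552001]. tr(M)=524192/32761, det(M)=256/32761
char-poly roots: 16 and 16/32761
σ_max=√16=4, σ_min=√(16/32761)=(4/181) → κ = 181.0000


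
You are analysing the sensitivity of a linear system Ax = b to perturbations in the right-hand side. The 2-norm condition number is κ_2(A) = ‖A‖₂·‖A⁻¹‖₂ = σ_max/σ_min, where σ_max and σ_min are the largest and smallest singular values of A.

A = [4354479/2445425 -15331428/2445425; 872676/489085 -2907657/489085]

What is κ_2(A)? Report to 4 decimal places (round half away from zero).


form AᵀA = [45184985001/7110705625 -154811466432/7110705625; -154811466432/7110705625 530813811249/7110705625] with trace 921598074/11377129 and determinant 4100625/11377129
solving λ² − 921598074/11377129·λ + 4100625/11377129 = 0 gives λ = 81, 50625/11377129
so κ_2 = √(81 / (50625/11377129)) = 134.9200

134.9200


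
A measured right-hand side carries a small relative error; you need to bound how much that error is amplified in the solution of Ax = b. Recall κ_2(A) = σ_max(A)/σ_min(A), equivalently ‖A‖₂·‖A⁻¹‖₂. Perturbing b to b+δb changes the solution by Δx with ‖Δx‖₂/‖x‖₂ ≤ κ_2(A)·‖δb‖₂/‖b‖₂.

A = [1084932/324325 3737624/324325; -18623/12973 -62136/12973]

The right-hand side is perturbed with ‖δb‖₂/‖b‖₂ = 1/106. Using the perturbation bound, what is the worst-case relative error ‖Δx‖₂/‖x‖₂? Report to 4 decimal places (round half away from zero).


3.0597

AᵀA = [1393837525249/105186705625 4778292086568/105186705625; 4778292086568/105186705625 16382884725376/105186705625]; tr = 28442755601/168298729, det = 45697600/168298729
eigenvalues of AᵀA: λ = (tr ± √(tr²−4·det))/2 = 169, 270400/168298729
κ_2(A) = √(λ_max/λ_min) = √(169 / (270400/168298729)) = 324.3250
perturbation bound = 324.3250·1/106 = 3.0597


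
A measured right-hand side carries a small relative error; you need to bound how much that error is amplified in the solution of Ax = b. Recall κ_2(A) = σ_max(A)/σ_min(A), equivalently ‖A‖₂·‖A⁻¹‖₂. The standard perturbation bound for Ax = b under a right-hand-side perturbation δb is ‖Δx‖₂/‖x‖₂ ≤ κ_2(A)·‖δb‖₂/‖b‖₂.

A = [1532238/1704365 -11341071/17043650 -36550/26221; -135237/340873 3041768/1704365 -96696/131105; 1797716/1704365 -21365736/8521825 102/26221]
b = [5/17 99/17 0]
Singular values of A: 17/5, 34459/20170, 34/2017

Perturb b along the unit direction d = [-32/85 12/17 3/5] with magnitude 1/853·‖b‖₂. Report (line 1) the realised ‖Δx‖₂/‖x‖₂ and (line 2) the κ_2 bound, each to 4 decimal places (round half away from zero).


0.0017
0.2365

σ_max = 17/5, σ_min = 34/2017
κ = σ_max/σ_min = (17/5)/(34/2017) = 201.7000
worst-case relative error ≤ 201.7000 × 1/853 = 0.2365
solve Ax = b  →  x = [202.4755 85.3207 89.6460]
‖b‖ = 5.8310, ‖x‖ = 237.3023
re-solving with b+δb shifts x by Δx of norm 0.4055
realised ‖Δx‖/‖x‖ = 0.0017
so the bound overstates the realised error by a factor of ≈ 138.3698 (computed from the unrounded values)


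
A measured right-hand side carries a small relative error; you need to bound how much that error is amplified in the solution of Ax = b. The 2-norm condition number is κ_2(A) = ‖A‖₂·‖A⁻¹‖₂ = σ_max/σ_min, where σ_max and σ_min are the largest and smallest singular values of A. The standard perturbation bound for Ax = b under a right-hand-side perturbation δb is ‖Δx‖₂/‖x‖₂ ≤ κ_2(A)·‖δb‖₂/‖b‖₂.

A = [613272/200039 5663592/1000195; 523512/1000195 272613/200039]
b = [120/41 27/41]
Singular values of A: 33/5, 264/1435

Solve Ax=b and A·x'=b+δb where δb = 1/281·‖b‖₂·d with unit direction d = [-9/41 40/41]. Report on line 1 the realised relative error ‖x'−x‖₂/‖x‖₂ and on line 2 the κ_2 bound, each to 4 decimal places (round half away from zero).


largest singular value 33/5, smallest 264/1435
condition number: (33/5) ÷ (264/1435) = 35.8750
worst-case relative error ≤ 35.8750 × 1/281 = 0.1277
solve Ax = b  →  x = [0.2139 0.4011]
2-norm of b is 3.0000; of x, 0.4545
with δb = [-0.0023 0.0104], A·Δx = δb → ‖Δx‖ = 0.0580
realised ‖Δx‖/‖x‖ = 0.1277
tightness: 0.1277 against a bound of 0.1277; the bound is attained (ratio 1)

0.1277
0.1277


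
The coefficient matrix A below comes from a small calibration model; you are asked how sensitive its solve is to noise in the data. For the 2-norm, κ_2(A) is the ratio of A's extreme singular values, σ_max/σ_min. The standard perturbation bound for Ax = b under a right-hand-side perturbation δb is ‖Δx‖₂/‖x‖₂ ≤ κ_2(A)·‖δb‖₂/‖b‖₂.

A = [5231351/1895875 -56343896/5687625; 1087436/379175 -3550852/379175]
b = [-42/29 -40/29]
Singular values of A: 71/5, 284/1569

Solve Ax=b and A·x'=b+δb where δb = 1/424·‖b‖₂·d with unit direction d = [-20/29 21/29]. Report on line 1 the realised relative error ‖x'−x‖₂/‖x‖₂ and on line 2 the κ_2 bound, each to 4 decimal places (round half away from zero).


σ_max = 71/5, σ_min = 284/1569
κ = σ_max/σ_min = (71/5)/(284/1569) = 78.4500
κ_2(A)·‖δb‖/‖b‖ = 0.1850
solve Ax = b  →  x = [-0.0394 0.1352]
‖b‖ = 2.0000, ‖x‖ = 0.1408
re-solving with b+δb shifts x by Δx of norm 0.0261
dividing the unrounded norms, ‖Δx‖/‖x‖ = 0.1850
tightness: 0.1850 against a bound of 0.1850; the bound is attained (ratio 1)

0.1850
0.1850


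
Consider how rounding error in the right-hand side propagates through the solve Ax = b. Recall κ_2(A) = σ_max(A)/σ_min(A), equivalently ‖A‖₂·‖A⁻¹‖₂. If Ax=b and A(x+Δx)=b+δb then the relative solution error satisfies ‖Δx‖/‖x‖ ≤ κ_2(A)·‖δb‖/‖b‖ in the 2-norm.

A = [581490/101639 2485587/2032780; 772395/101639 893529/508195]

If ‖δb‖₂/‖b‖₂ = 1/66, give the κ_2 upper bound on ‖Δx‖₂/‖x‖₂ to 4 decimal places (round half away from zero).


M = AᵀA = [934724656125/10330486321 420597331245/20660972642; 420597331245/20660972642 758097916641/165287781136]. tr(M)=9347824161/98327056, det(M)=57836025/98327056
char-poly roots: 1521/16 and 38025/6145441
σ_max=√(1521/16)=(39/4), σ_min=√(38025/6145441)=(195/2479) → κ = 123.9500
worst-case relative error ≤ 123.9500 × 1/66 = 1.8780

1.8780


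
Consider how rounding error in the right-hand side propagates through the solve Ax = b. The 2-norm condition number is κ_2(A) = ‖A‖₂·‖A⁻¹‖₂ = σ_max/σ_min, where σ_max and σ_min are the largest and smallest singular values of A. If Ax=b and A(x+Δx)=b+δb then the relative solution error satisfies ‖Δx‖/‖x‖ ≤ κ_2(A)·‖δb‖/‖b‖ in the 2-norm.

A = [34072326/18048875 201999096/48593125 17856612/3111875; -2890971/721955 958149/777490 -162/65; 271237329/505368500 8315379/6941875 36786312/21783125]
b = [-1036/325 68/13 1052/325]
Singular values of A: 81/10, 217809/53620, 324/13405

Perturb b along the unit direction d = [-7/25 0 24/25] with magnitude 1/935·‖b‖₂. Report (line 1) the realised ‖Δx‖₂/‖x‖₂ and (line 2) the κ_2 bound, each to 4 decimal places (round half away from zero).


0.0019
0.3584

σ_max = 81/10, σ_min = 324/13405
condition number: (81/10) ÷ (324/13405) = 335.1250
κ_2(A)·‖δb‖/‖b‖ = 0.3584
solve Ax = b  →  x = [-92.2244 -95.4077 98.9012]
‖b‖₂ = 6.9282 and ‖x‖₂ = 165.4975
with δb = [-0.0021 0.0000 0.0071], A·Δx = δb → ‖Δx‖ = 0.3066
realised ‖Δx‖/‖x‖ = 0.0019
realised/bound (from unrounded values) ≈ 0.0052


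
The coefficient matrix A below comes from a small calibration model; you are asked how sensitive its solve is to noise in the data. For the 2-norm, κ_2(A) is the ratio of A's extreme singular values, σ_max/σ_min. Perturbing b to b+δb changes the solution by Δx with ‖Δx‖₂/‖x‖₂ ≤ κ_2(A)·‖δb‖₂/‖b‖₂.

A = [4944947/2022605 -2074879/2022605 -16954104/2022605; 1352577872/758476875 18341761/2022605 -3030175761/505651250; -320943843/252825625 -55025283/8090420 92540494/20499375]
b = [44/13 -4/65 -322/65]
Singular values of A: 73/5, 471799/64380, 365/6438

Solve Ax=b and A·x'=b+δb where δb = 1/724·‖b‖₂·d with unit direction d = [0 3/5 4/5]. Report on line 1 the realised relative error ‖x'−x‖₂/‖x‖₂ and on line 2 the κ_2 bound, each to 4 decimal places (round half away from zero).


0.0021
0.3557

from the listed singular values, σ₁ = 73/5, σ_n = 365/6438
κ = σ_max/σ_min = (73/5)/(365/6438) = 257.5200
worst-case relative error ≤ 257.5200 × 1/724 = 0.3557
solve Ax = b  →  x = [-67.6230 -0.0087 -20.1261]
‖b‖ = 6.0000, ‖x‖ = 70.5545
Δx = A⁻¹·δb where δb = 1/724·6.0000·d; ‖Δx‖ = 0.1462
relative error = 0.0021
tightness: 0.0021 against a bound of 0.3557 (unrounded ratio ≈ 0.0058)


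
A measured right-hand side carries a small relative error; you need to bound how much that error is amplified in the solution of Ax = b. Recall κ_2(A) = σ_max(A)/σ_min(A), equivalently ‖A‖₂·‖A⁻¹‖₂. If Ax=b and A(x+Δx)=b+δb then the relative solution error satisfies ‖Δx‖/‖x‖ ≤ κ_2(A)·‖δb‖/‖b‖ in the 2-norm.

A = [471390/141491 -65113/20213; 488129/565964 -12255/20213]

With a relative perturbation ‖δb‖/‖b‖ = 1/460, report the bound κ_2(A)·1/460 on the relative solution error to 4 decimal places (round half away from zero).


0.0647

form AᵀA = [2256755761/190550416 -76595175/6805372; -76595175/6805372 2611474/243049] with trace 5117897/226576 and determinant 130321/226576
solving λ² − 5117897/226576·λ + 130321/226576 = 0 gives λ = 361/16, 361/14161
κ_2(A) = √(λ_max/λ_min) = √((361/16) / (361/14161)) = 29.7500
perturbation bound = 29.7500·1/460 = 0.0647


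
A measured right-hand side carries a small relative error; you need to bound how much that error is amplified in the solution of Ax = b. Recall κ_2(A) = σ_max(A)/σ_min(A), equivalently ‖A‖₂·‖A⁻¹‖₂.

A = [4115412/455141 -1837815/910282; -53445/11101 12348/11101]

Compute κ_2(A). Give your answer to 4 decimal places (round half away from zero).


M = AᵀA = [75218583321/716793529 -16924014450/716793529; -16924014450/716793529 15234578289/2867174116]. tr(M)=188048133/1705636, det(M)=194481/1705636
char-poly roots: 441/4 and 441/426409
κ_2(A) = √(λ_max/λ_min) = √((441/4) / (441/426409)) = 326.5000

326.5000


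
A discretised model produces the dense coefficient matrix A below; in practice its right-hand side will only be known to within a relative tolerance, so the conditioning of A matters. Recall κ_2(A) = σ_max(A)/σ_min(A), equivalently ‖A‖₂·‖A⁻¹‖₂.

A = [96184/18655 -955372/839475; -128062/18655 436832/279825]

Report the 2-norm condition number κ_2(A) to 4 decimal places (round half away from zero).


327.6000

AᵀA = [1026049508/13920361 -10388649568/626416245; -10388649568/626416245 105205416976/28188731025]; tr = 1298605396/16769025, det = 937024/16769025
λ_max, λ_min = (1298605396/16769025 ± √1686313122604790416/281200199450625)/2 = 1936/25, 484/670761
so κ_2 = √((1936/25) / (484/670761)) = 327.6000


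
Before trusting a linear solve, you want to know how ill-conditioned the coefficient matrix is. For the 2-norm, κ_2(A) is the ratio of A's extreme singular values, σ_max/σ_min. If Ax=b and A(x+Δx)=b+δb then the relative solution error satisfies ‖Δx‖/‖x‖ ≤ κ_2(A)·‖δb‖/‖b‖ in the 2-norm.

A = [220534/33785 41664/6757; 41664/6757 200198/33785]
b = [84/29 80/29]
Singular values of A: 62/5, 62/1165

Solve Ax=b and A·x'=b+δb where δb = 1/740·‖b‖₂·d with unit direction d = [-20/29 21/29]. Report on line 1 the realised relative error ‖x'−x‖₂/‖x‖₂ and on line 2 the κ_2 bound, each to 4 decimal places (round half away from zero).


0.3149
0.3149

σ_max = 62/5, σ_min = 62/1165
condition number: (62/5) ÷ (62/1165) = 233.0000
worst-case relative error ≤ 233.0000 × 1/740 = 0.3149
solve Ax = b  →  x = [0.2336 0.2225]
‖b‖₂ = 4.0000 and ‖x‖₂ = 0.3226
re-solving with b+δb shifts x by Δx of norm 0.1016
dividing the unrounded norms, ‖Δx‖/‖x‖ = 0.3149
so the bound is sharp here: realised error equals the bound


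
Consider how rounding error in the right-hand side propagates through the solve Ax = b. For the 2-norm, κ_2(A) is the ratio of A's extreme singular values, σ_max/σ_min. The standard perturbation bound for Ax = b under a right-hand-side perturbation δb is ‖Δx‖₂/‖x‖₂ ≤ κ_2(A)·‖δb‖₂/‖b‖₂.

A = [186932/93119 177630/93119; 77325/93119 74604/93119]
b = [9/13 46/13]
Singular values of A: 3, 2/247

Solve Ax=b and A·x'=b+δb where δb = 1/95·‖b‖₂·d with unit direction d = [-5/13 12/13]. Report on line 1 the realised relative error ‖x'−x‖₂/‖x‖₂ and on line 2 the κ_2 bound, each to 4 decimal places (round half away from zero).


largest singular value 3, smallest 2/247
κ = σ_max/σ_min = 3/(2/247) = 370.5000
worst-case relative error ≤ 370.5000 × 1/95 = 3.9000
solve Ax = b  →  x = [-255.0345 268.7529]
2-norm of b is 3.6056; of x, 370.5006
re-solving with b+δb shifts x by Δx of norm 4.6872
relative error = 0.0127
realised/bound (from unrounded values) ≈ 0.0032

0.0127
3.9000


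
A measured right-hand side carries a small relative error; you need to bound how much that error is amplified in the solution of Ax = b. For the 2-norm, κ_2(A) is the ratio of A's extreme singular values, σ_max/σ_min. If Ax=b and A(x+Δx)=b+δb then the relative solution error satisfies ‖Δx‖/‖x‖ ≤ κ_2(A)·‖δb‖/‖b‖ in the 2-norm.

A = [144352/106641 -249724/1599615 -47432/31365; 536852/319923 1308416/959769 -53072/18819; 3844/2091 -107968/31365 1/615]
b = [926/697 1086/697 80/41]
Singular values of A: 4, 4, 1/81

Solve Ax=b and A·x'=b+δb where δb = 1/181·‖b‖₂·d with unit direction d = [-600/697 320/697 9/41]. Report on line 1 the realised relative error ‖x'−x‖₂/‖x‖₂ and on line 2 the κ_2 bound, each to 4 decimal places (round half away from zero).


1.7901
1.7901

from the listed singular values, σ₁ = 4, σ_n = 1/81
κ_2(A) = 4 / (1/81) = 324.0000
worst-case relative error ≤ 324.0000 × 1/181 = 1.7901
solve Ax = b  →  x = [0.5000 -0.3000 -0.4000]
‖b‖ = 2.8284, ‖x‖ = 0.7071
with δb = [-0.0135 0.0072 0.0034], A·Δx = δb → ‖Δx‖ = 1.2658
relative error = 1.7901
tightness: 1.7901 against a bound of 1.7901; the bound is attained (ratio 1)


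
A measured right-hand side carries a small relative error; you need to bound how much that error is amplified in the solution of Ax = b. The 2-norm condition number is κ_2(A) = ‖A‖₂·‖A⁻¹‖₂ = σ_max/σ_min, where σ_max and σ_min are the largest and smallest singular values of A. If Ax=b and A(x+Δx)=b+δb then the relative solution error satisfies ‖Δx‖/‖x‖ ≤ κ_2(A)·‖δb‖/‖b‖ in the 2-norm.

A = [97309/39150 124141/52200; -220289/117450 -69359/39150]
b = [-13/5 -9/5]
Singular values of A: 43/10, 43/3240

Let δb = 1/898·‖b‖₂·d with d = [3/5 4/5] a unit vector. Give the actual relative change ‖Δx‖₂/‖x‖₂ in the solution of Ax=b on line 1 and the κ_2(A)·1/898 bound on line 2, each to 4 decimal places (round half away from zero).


0.0012
0.3608

largest singular value 43/10, smallest 43/3240
κ_2(A) = (43/10) / (43/3240) = 324.0000
worst-case relative error ≤ 324.0000 × 1/898 = 0.3608
solve Ax = b  →  x = [155.7257 -163.8492]
‖b‖ = 3.1623, ‖x‖ = 226.0466
δb = ε·‖b‖·d = [0.0021 0.0028]; solving A·Δx = δb gives ‖Δx‖ = 0.2653
relative error = 0.0012
tightness: 0.0012 against a bound of 0.3608 (unrounded ratio ≈ 0.0033)


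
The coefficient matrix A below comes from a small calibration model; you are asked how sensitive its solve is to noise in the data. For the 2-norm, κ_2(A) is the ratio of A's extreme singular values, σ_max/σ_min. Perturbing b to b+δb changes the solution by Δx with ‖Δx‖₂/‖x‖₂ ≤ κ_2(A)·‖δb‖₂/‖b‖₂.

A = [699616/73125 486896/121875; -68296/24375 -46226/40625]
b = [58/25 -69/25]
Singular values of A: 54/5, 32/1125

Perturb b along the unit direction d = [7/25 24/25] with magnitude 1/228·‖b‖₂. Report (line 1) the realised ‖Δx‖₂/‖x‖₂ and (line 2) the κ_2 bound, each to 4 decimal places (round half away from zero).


0.0079
1.6653

from the listed singular values, σ₁ = 54/5, σ_n = 32/1125
condition number: (54/5) ÷ (32/1125) = 379.6875
worst-case relative error ≤ 379.6875 × 1/228 = 1.6653
solve Ax = b  →  x = [27.2997 -64.7970]
‖b‖ = 3.6056, ‖x‖ = 70.3130
with δb = [0.0044 0.0152], A·Δx = δb → ‖Δx‖ = 0.5560
realised ‖Δx‖/‖x‖ = 0.0079
realised/bound (from unrounded values) ≈ 0.0047


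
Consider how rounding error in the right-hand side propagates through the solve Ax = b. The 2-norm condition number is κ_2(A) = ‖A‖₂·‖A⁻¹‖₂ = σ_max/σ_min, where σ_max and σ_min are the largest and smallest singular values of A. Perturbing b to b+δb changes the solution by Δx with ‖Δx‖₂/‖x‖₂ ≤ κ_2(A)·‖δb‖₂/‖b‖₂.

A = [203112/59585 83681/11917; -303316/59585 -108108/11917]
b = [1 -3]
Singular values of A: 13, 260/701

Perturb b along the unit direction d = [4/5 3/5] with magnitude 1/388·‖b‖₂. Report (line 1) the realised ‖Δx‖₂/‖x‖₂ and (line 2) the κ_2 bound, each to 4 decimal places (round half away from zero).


from the listed singular values, σ₁ = 13, σ_n = 260/701
κ_2(A) = 13 / (260/701) = 35.0500
worst-case relative error ≤ 35.0500 × 1/388 = 0.0903
solve Ax = b  →  x = [2.4876 -1.0652]
2-norm of b is 3.1623; of x, 2.7060
with δb = [0.0065 0.0049], A·Δx = δb → ‖Δx‖ = 0.0220
relative error = 0.0081
so the bound overstates the realised error by a factor of ≈ 11.1243 (computed from the unrounded values)

0.0081
0.0903
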